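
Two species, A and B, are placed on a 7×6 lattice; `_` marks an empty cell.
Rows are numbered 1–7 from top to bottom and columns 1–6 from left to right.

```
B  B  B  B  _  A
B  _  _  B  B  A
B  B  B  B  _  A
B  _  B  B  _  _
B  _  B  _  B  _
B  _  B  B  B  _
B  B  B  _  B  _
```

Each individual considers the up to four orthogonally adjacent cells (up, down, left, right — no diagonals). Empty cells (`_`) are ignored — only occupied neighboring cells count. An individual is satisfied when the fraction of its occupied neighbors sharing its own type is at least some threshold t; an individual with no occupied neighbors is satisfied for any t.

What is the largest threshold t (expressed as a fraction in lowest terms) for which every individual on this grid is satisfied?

1/2

(1,1)B 2/2
(1,2)B 2/2
(1,3)B 2/2
(1,4)B 2/2
(1,6)A 1/1
(2,1)B 2/2
(2,4)B 3/3
(2,5)B 1/2
(2,6)A 2/3
(3,1)B 3/3
(3,2)B 2/2
(3,3)B 3/3
(3,4)B 3/3
(3,6)A 1/1
(4,1)B 2/2
(4,3)B 3/3
(4,4)B 2/2
(5,1)B 2/2
(5,3)B 2/2
(5,5)B 1/1
(6,1)B 2/2
(6,3)B 3/3
(6,4)B 2/2
(6,5)B 3/3
(7,1)B 2/2
(7,2)B 2/2
(7,3)B 2/2
(7,5)B 1/1
The smallest same-type fraction is 1/2 at (2,5), which reduces to 1/2. Any threshold above that leaves this individual unsatisfied.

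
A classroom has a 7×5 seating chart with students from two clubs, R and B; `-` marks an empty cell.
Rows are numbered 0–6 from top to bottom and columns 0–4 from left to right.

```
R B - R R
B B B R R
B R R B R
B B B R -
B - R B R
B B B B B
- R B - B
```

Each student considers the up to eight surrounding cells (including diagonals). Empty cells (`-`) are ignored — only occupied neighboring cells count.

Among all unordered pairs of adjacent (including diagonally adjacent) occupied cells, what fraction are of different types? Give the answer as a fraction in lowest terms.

9/20

Scan each occupied cell's neighbors to the right and below (and the two forward diagonals) so each pair is counted once.
Row 0: R(0,0)–B(0,1)≠ R(0,0)–B(1,0)≠ R(0,0)–B(1,1)≠ B(0,1)–B(1,1)= B(0,1)–B(1,2)= B(0,1)–B(1,0)= R(0,3)–R(0,4)= R(0,3)–R(1,3)= R(0,3)–R(1,4)= R(0,3)–B(1,2)≠ R(0,4)–R(1,4)= R(0,4)–R(1,3)=  → 4/12 unlike.
Row 1: B(1,0)–B(1,1)= B(1,0)–B(2,0)= B(1,0)–R(2,1)≠ B(1,1)–B(1,2)= B(1,1)–R(2,1)≠ B(1,1)–R(2,2)≠ B(1,1)–B(2,0)= B(1,2)–R(1,3)≠ B(1,2)–R(2,2)≠ B(1,2)–B(2,3)= B(1,2)–R(2,1)≠ R(1,3)–R(1,4)= R(1,3)–B(2,3)≠ R(1,3)–R(2,4)= R(1,3)–R(2,2)= R(1,4)–R(2,4)= R(1,4)–B(2,3)≠  → 8/17 unlike.
Row 2: B(2,0)–R(2,1)≠ B(2,0)–B(3,0)= B(2,0)–B(3,1)= R(2,1)–R(2,2)= R(2,1)–B(3,1)≠ R(2,1)–B(3,2)≠ R(2,1)–B(3,0)≠ R(2,2)–B(2,3)≠ R(2,2)–B(3,2)≠ R(2,2)–R(3,3)= R(2,2)–B(3,1)≠ B(2,3)–R(2,4)≠ B(2,3)–R(3,3)≠ B(2,3)–B(3,2)= R(2,4)–R(3,3)=  → 9/15 unlike.
Row 3: B(3,0)–B(3,1)= B(3,0)–B(4,0)= B(3,1)–B(3,2)= B(3,1)–R(4,2)≠ B(3,1)–B(4,0)= B(3,2)–R(3,3)≠ B(3,2)–R(4,2)≠ B(3,2)–B(4,3)= R(3,3)–B(4,3)≠ R(3,3)–R(4,4)= R(3,3)–R(4,2)=  → 4/11 unlike.
Row 4: B(4,0)–B(5,0)= B(4,0)–B(5,1)= R(4,2)–B(4,3)≠ R(4,2)–B(5,2)≠ R(4,2)–B(5,3)≠ R(4,2)–B(5,1)≠ B(4,3)–R(4,4)≠ B(4,3)–B(5,3)= B(4,3)–B(5,4)= B(4,3)–B(5,2)= R(4,4)–B(5,4)≠ R(4,4)–B(5,3)≠  → 7/12 unlike.
Row 5: B(5,0)–B(5,1)= B(5,0)–R(6,1)≠ B(5,1)–B(5,2)= B(5,1)–R(6,1)≠ B(5,1)–B(6,2)= B(5,2)–B(5,3)= B(5,2)–B(6,2)= B(5,2)–R(6,1)≠ B(5,3)–B(5,4)= B(5,3)–B(6,4)= B(5,3)–B(6,2)= B(5,4)–B(6,4)=  → 3/12 unlike.
Row 6: R(6,1)–B(6,2)≠  → 1/1 unlike.
Total adjacent occupied pairs: 80; unlike-type pairs: 36.
36/80 reduces to 9/20.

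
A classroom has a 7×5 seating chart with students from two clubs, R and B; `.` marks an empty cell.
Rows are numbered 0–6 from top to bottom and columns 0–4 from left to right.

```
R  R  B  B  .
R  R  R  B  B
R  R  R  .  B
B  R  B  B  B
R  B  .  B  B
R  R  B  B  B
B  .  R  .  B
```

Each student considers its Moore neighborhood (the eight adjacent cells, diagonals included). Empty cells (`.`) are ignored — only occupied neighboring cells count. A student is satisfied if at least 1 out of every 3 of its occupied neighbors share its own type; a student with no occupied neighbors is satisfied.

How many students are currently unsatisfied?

Row 0: (0,0)R 3/3 ✓ · (0,1)R 4/5 ✓ · (0,2)B 2/5 ✓ · (0,3)B 3/4 ✓
Row 1: (1,0)R 5/5 ✓ · (1,1)R 7/8 ✓ · (1,2)R 4/7 ✓ · (1,3)B 4/6 ✓ · (1,4)B 3/3 ✓
Row 2: (2,0)R 4/5 ✓ · (2,1)R 6/8 ✓ · (2,2)R 4/7 ✓ · (2,4)B 4/4 ✓
Row 3: (3,0)B 1/5 ✗ · (3,1)R 4/7 ✓ · (3,2)B 3/6 ✓ · (3,3)B 5/6 ✓ · (3,4)B 4/4 ✓
Row 4: (4,0)R 3/5 ✓ · (4,1)B 3/7 ✓ · (4,3)B 7/7 ✓ · (4,4)B 5/5 ✓
Row 5: (5,0)R 2/4 ✓ · (5,1)R 3/6 ✓ · (5,2)B 3/5 ✓ · (5,3)B 5/6 ✓ · (5,4)B 4/4 ✓
Row 6: (6,0)B 0/2 ✗ · (6,2)R 1/3 ✓ · (6,4)B 2/2 ✓
Unsatisfied: (3,0), (6,0) — 2 in total.

2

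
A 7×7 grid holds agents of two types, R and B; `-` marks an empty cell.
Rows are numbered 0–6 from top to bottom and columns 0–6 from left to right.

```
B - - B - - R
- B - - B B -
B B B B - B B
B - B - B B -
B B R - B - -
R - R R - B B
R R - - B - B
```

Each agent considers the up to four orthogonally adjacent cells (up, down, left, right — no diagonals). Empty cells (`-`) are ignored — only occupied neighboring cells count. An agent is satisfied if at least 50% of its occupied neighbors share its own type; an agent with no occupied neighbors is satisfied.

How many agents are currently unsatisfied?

1

(0,0)B 0/0 ok
(0,3)B 0/0 ok
(0,6)R 0/0 ok
(1,1)B 1/1 ok
(1,4)B 1/1 ok
(1,5)B 2/2 ok
(2,0)B 2/2 ok
(2,1)B 3/3 ok
(2,2)B 3/3 ok
(2,3)B 1/1 ok
(2,5)B 3/3 ok
(2,6)B 1/1 ok
(3,0)B 2/2 ok
(3,2)B 1/2 ok
(3,4)B 2/2 ok
(3,5)B 2/2 ok
(4,0)B 2/3 ok
(4,1)B 1/2 ok
(4,2)R 1/3 unhappy
(4,4)B 1/1 ok
(5,0)R 1/2 ok
(5,2)R 2/2 ok
(5,3)R 1/1 ok
(5,5)B 1/1 ok
(5,6)B 2/2 ok
(6,0)R 2/2 ok
(6,1)R 1/1 ok
(6,4)B 0/0 ok
(6,6)B 1/1 ok
Unsatisfied: (4,2) — 1 in total.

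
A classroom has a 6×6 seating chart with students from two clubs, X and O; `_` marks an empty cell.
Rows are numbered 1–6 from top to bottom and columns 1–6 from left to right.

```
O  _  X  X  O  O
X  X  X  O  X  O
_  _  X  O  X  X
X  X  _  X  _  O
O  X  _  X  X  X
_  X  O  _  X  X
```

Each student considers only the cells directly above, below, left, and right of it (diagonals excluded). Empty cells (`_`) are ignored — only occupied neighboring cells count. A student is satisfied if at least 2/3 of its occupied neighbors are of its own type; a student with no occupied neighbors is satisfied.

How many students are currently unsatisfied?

Row 1: (1,1)O 0/1 ✗ · (1,3)X 2/2 ✓ · (1,4)X 1/3 ✗ · (1,5)O 1/3 ✗ · (1,6)O 2/2 ✓
Row 2: (2,1)X 1/2 ✗ · (2,2)X 2/2 ✓ · (2,3)X 3/4 ✓ · (2,4)O 1/4 ✗ · (2,5)X 1/4 ✗ · (2,6)O 1/3 ✗
Row 3: (3,3)X 1/2 ✗ · (3,4)O 1/4 ✗ · (3,5)X 2/3 ✓ · (3,6)X 1/3 ✗
Row 4: (4,1)X 1/2 ✗ · (4,2)X 2/2 ✓ · (4,4)X 1/2 ✗ · (4,6)O 0/2 ✗
Row 5: (5,1)O 0/2 ✗ · (5,2)X 2/3 ✓ · (5,4)X 2/2 ✓ · (5,5)X 3/3 ✓ · (5,6)X 2/3 ✓
Row 6: (6,2)X 1/2 ✗ · (6,3)O 0/1 ✗ · (6,5)X 2/2 ✓ · (6,6)X 2/2 ✓
Unsatisfied: (1,1), (1,4), (1,5), (2,1), (2,4), (2,5), (2,6), (3,3), (3,4), (3,6), (4,1), (4,4), (4,6), (5,1), (6,2), (6,3) — 16 in total.

16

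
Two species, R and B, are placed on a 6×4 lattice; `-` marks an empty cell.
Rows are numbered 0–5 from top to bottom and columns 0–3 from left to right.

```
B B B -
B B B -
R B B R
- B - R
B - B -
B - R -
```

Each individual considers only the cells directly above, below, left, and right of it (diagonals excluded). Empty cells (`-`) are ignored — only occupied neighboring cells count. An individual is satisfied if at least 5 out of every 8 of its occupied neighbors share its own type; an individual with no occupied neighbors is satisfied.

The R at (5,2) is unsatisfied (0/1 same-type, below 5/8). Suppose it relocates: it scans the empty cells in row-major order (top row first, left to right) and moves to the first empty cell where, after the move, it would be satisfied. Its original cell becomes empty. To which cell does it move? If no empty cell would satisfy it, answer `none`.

Vacating (5,2). Empty cells in order:
  (0,3): 0/1 same-type → still unsatisfied.
  (1,3): 1/2 same-type → still unsatisfied.
  (3,0): 1/3 same-type → still unsatisfied.
  (3,2): 1/4 same-type → still unsatisfied.
  (4,1): 0/3 same-type → still unsatisfied.
  (4,3): 1/2 same-type → still unsatisfied.
  (5,1): 0/1 same-type → still unsatisfied.
  (5,3): 0/0 same-type → satisfied — stop here.

(5,3)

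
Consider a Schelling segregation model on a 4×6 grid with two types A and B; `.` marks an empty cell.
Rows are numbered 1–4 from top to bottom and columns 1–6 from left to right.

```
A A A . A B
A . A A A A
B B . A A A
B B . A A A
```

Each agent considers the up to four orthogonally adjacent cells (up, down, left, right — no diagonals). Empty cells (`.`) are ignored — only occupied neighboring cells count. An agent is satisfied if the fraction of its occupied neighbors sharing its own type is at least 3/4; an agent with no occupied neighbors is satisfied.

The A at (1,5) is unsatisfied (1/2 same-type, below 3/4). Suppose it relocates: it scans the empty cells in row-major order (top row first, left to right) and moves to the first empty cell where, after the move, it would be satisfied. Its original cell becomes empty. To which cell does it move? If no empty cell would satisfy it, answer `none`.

Vacating (1,5). Empty cells in order:
  (1,4): 2/2 same-type → satisfied — stop here.

(1,4)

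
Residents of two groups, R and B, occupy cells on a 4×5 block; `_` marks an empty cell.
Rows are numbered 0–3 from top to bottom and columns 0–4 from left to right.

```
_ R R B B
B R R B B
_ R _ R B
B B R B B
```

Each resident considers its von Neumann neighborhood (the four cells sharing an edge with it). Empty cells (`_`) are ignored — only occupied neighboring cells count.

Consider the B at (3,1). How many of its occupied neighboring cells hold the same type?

1

Occupied neighbors of (3,1): (2,1)=R, (3,0)=B, (3,2)=R.
Same type (B): 1 of 3.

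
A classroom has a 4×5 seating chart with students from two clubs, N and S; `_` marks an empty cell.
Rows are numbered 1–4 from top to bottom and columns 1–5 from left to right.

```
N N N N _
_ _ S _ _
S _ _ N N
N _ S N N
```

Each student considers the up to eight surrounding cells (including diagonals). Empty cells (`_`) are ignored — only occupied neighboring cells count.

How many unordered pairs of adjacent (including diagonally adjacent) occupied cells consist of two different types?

Scan each occupied cell's neighbors to the right and below (and the two forward diagonals) so each pair is counted once.
Row 1: N(1,1)–N(1,2)= N(1,2)–N(1,3)= N(1,2)–S(2,3)≠ N(1,3)–N(1,4)= N(1,3)–S(2,3)≠ N(1,4)–S(2,3)≠  → 3/6 unlike.
Row 2: S(2,3)–N(3,4)≠  → 1/1 unlike.
Row 3: S(3,1)–N(4,1)≠ N(3,4)–N(3,5)= N(3,4)–N(4,4)= N(3,4)–N(4,5)= N(3,4)–S(4,3)≠ N(3,5)–N(4,5)= N(3,5)–N(4,4)=  → 2/7 unlike.
Row 4: S(4,3)–N(4,4)≠ N(4,4)–N(4,5)=  → 1/2 unlike.
Total adjacent occupied pairs: 16; unlike-type pairs: 7.

7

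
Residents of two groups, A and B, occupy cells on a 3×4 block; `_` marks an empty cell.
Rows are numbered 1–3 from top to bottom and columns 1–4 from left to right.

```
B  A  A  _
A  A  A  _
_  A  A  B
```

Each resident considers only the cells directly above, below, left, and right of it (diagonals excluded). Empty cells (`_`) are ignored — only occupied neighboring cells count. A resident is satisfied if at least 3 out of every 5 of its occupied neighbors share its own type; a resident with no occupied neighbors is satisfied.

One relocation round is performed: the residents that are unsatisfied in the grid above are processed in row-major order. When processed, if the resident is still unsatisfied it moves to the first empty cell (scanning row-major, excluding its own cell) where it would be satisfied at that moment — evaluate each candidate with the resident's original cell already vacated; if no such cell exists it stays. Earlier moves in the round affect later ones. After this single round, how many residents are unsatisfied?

2

Initially unsatisfied (in order): (1,1), (2,1), (3,4).
  (1,1): no empty cell satisfies it; stays.
  (2,1) → (1,4).
  (3,4): no empty cell satisfies it; stays.
Resulting grid:
B A A A
_ A A _
_ A A B
Unsatisfied now: (1,1), (3,4).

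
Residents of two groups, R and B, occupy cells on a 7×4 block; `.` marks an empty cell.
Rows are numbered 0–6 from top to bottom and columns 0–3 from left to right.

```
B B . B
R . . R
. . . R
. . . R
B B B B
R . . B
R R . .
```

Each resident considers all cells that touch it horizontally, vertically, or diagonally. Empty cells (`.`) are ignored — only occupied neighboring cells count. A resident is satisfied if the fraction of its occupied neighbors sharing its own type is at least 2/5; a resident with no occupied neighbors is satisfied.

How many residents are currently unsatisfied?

3

Row 0: (0,0)B 1/2 ✓ · (0,1)B 1/2 ✓ · (0,3)B 0/1 ✗
Row 1: (1,0)R 0/2 ✗ · (1,3)R 1/2 ✓
Row 2: (2,3)R 2/2 ✓
Row 3: (3,3)R 1/3 ✗
Row 4: (4,0)B 1/2 ✓ · (4,1)B 2/3 ✓ · (4,2)B 3/4 ✓ · (4,3)B 2/3 ✓
Row 5: (5,0)R 2/4 ✓ · (5,3)B 2/2 ✓
Row 6: (6,0)R 2/2 ✓ · (6,1)R 2/2 ✓
Unsatisfied: (0,3), (1,0), (3,3) — 3 in total.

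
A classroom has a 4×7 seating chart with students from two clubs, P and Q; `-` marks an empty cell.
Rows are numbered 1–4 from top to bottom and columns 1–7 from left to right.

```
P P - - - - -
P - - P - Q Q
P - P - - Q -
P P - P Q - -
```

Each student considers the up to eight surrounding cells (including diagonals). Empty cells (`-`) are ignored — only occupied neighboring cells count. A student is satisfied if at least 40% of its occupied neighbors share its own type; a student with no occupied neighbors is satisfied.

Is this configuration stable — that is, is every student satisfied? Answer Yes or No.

Yes

(1,1)P 2/2 satisfied
(1,2)P 2/2 satisfied
(2,1)P 3/3 satisfied
(2,4)P 1/1 satisfied
(2,6)Q 2/2 satisfied
(2,7)Q 2/2 satisfied
(3,1)P 3/3 satisfied
(3,3)P 3/3 satisfied
(3,6)Q 3/3 satisfied
(4,1)P 2/2 satisfied
(4,2)P 3/3 satisfied
(4,4)P 1/2 satisfied
(4,5)Q 1/2 satisfied
All meet the threshold, so the configuration is stable.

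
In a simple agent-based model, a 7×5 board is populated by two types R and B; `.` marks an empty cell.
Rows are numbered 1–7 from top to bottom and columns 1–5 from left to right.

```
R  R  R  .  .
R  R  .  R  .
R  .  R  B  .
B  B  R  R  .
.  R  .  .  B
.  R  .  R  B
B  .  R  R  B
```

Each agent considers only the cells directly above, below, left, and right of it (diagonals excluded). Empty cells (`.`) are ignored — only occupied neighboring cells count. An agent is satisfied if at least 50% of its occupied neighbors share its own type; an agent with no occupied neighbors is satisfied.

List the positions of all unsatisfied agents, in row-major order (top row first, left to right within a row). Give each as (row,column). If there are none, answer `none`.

Row 1: (1,1)R 2/2 satisfied · (1,2)R 3/3 satisfied · (1,3)R 1/1 satisfied
Row 2: (2,1)R 3/3 satisfied · (2,2)R 2/2 satisfied · (2,4)R 0/1 not
Row 3: (3,1)R 1/2 satisfied · (3,3)R 1/2 satisfied · (3,4)B 0/3 not
Row 4: (4,1)B 1/2 satisfied · (4,2)B 1/3 not · (4,3)R 2/3 satisfied · (4,4)R 1/2 satisfied
Row 5: (5,2)R 1/2 satisfied · (5,5)B 1/1 satisfied
Row 6: (6,2)R 1/1 satisfied · (6,4)R 1/2 satisfied · (6,5)B 2/3 satisfied
Row 7: (7,1)B 0/0 satisfied · (7,3)R 1/1 satisfied · (7,4)R 2/3 satisfied · (7,5)B 1/2 satisfied

(2,4), (3,4), (4,2)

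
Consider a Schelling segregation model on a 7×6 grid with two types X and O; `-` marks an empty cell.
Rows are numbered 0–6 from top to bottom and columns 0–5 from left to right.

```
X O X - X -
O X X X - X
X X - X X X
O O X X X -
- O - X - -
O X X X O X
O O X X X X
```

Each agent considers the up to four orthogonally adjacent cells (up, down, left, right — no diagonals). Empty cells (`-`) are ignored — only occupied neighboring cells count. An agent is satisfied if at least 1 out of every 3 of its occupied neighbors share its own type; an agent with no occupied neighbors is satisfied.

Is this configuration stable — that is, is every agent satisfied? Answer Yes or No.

(0,0)X 0/2 unhappy
(0,1)O 0/3 unhappy
(0,2)X 1/2 ok
(0,4)X 0/0 ok
(1,0)O 0/3 unhappy
(1,1)X 2/4 ok
(1,2)X 3/3 ok
(1,3)X 2/2 ok
(1,5)X 1/1 ok
(2,0)X 1/3 ok
(2,1)X 2/3 ok
(2,3)X 3/3 ok
(2,4)X 3/3 ok
(2,5)X 2/2 ok
(3,0)O 1/2 ok
(3,1)O 2/4 ok
(3,2)X 1/2 ok
(3,3)X 4/4 ok
(3,4)X 2/2 ok
(4,1)O 1/2 ok
(4,3)X 2/2 ok
(5,0)O 1/2 ok
(5,1)X 1/4 unhappy
(5,2)X 3/3 ok
(5,3)X 3/4 ok
(5,4)O 0/3 unhappy
(5,5)X 1/2 ok
(6,0)O 2/2 ok
(6,1)O 1/3 ok
(6,2)X 2/3 ok
(6,3)X 3/3 ok
(6,4)X 2/3 ok
(6,5)X 2/2 ok
For instance (0,0) has only 0/2 same-type neighbors, below 1/3.

No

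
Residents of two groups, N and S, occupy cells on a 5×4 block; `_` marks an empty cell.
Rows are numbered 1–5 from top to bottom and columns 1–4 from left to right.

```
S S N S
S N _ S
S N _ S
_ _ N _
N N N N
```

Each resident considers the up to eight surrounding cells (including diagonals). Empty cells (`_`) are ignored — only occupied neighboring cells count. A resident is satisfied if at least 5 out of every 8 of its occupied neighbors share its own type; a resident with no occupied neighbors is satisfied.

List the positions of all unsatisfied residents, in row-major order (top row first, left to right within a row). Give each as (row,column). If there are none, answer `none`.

Row 1: (1,1)S 2/3 ✓ · (1,2)S 2/4 ✗ · (1,3)N 1/4 ✗ · (1,4)S 1/2 ✗
Row 2: (2,1)S 3/5 ✗ · (2,2)N 2/6 ✗ · (2,4)S 2/3 ✓
Row 3: (3,1)S 1/3 ✗ · (3,2)N 2/4 ✗ · (3,4)S 1/2 ✗
Row 4: (4,3)N 4/5 ✓
Row 5: (5,1)N 1/1 ✓ · (5,2)N 3/3 ✓ · (5,3)N 3/3 ✓ · (5,4)N 2/2 ✓

(1,2), (1,3), (1,4), (2,1), (2,2), (3,1), (3,2), (3,4)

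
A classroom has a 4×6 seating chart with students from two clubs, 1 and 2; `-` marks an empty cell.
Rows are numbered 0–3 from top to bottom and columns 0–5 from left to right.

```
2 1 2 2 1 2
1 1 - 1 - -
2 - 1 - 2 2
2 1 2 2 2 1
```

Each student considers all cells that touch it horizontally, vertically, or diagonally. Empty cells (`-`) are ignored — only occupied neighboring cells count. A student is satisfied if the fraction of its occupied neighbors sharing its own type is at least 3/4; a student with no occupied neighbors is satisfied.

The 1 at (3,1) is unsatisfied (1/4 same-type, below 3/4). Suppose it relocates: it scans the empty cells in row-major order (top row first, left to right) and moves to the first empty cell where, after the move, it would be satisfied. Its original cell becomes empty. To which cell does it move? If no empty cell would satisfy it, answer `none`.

none

Vacating (3,1). Empty cells in order:
  (1,2): 4/6 same-type → still unsatisfied.
  (1,4): 2/6 same-type → still unsatisfied.
  (1,5): 1/4 same-type → still unsatisfied.
  (2,1): 3/6 same-type → still unsatisfied.
  (2,3): 2/6 same-type → still unsatisfied.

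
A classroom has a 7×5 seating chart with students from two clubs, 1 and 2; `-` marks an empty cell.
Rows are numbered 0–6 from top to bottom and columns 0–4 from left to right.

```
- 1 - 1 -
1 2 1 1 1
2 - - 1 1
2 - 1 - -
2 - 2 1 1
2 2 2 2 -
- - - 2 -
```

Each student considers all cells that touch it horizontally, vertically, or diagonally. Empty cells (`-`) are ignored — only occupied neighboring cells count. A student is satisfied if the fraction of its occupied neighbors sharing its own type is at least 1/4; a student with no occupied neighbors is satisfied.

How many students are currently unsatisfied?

0

(0,1)1 2/3 ok
(0,3)1 3/3 ok
(1,0)1 1/3 ok
(1,1)2 1/4 ok
(1,2)1 4/5 ok
(1,3)1 5/5 ok
(1,4)1 4/4 ok
(2,0)2 2/3 ok
(2,3)1 5/5 ok
(2,4)1 3/3 ok
(3,0)2 2/2 ok
(3,2)1 2/3 ok
(4,0)2 3/3 ok
(4,2)2 3/5 ok
(4,3)1 2/5 ok
(4,4)1 1/2 ok
(5,0)2 2/2 ok
(5,1)2 4/4 ok
(5,2)2 4/5 ok
(5,3)2 3/5 ok
(6,3)2 2/2 ok
Every one meets the threshold.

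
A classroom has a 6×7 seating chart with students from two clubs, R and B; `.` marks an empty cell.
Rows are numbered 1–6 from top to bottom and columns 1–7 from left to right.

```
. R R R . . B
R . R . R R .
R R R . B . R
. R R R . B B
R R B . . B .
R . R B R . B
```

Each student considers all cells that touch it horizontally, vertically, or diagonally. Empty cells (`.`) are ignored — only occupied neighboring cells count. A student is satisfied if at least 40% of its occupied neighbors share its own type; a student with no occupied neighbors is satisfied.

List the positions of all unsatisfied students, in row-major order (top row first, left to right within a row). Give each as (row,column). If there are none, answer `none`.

Row 1: (1,2)R 3/3 satisfied · (1,3)R 3/3 satisfied · (1,4)R 3/3 satisfied · (1,7)B 0/1 not
Row 2: (2,1)R 3/3 satisfied · (2,3)R 5/5 satisfied · (2,5)R 2/3 satisfied · (2,6)R 2/4 satisfied
Row 3: (3,1)R 3/3 satisfied · (3,2)R 6/6 satisfied · (3,3)R 5/5 satisfied · (3,5)B 1/4 not · (3,7)R 1/3 not
Row 4: (4,2)R 6/7 satisfied · (4,3)R 5/6 satisfied · (4,4)R 2/4 satisfied · (4,6)B 3/4 satisfied · (4,7)B 2/3 satisfied
Row 5: (5,1)R 3/3 satisfied · (5,2)R 5/6 satisfied · (5,3)B 1/6 not · (5,6)B 3/4 satisfied
Row 6: (6,1)R 2/2 satisfied · (6,3)R 1/3 not · (6,4)B 1/3 not · (6,5)R 0/2 not · (6,7)B 1/1 satisfied

(1,7), (3,5), (3,7), (5,3), (6,3), (6,4), (6,5)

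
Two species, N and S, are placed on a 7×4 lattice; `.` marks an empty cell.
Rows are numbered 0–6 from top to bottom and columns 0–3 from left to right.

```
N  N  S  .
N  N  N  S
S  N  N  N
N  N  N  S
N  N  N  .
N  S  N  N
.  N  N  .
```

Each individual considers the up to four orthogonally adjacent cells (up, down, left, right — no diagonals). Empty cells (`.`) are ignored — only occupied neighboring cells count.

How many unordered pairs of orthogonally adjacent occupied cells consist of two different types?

13

Scan each occupied cell's neighbors to the right and below so each pair is counted once.
Row 0: N(0,0)–N(0,1)= N(0,0)–N(1,0)= N(0,1)–S(0,2)≠ N(0,1)–N(1,1)= S(0,2)–N(1,2)≠  → 2/5 unlike.
Row 1: N(1,0)–N(1,1)= N(1,0)–S(2,0)≠ N(1,1)–N(1,2)= N(1,1)–N(2,1)= N(1,2)–S(1,3)≠ N(1,2)–N(2,2)= S(1,3)–N(2,3)≠  → 3/7 unlike.
Row 2: S(2,0)–N(2,1)≠ S(2,0)–N(3,0)≠ N(2,1)–N(2,2)= N(2,1)–N(3,1)= N(2,2)–N(2,3)= N(2,2)–N(3,2)= N(2,3)–S(3,3)≠  → 3/7 unlike.
Row 3: N(3,0)–N(3,1)= N(3,0)–N(4,0)= N(3,1)–N(3,2)= N(3,1)–N(4,1)= N(3,2)–S(3,3)≠ N(3,2)–N(4,2)=  → 1/6 unlike.
Row 4: N(4,0)–N(4,1)= N(4,0)–N(5,0)= N(4,1)–N(4,2)= N(4,1)–S(5,1)≠ N(4,2)–N(5,2)=  → 1/5 unlike.
Row 5: N(5,0)–S(5,1)≠ S(5,1)–N(5,2)≠ S(5,1)–N(6,1)≠ N(5,2)–N(5,3)= N(5,2)–N(6,2)=  → 3/5 unlike.
Row 6: N(6,1)–N(6,2)=  → 0/1 unlike.
Total adjacent occupied pairs: 36; unlike-type pairs: 13.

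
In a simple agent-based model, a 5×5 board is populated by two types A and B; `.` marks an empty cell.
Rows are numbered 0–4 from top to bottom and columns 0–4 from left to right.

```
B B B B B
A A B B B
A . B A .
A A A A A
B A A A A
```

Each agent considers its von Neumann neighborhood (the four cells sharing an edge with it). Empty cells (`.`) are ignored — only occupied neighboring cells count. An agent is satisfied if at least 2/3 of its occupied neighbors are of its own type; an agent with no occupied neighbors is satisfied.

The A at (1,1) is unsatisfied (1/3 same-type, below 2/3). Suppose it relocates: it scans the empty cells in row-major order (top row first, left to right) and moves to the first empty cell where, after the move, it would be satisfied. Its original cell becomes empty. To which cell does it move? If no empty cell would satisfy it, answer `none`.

(2,1)

Vacating (1,1). Empty cells in order:
  (2,1): 2/3 same-type → satisfied — stop here.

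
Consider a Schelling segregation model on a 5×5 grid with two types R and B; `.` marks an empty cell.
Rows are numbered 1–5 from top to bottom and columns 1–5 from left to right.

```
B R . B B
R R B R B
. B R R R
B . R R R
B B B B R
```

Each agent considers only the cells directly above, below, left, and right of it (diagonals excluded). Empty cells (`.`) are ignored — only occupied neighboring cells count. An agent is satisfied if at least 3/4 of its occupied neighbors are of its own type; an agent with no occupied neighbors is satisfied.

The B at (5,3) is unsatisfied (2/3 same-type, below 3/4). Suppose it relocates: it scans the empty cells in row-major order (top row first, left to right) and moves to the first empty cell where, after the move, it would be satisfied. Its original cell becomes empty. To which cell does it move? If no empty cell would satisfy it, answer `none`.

Vacating (5,3). Empty cells in order:
  (1,3): 2/3 same-type → still unsatisfied.
  (3,1): 2/3 same-type → still unsatisfied.
  (4,2): 3/4 same-type → satisfied — stop here.

(4,2)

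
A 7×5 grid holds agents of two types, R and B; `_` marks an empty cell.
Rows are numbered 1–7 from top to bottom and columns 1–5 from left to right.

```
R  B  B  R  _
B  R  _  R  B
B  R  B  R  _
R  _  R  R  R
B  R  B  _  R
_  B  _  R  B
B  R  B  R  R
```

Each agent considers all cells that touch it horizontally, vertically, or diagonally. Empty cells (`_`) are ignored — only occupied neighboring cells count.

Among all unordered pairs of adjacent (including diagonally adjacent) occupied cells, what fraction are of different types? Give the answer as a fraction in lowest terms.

Scan each occupied cell's neighbors to the right and below (and the two forward diagonals) so each pair is counted once.
From row 1: 7 unlike of 11 pairs (running 7/11).
From row 2: 7 unlike of 10 pairs (running 14/21).
From row 3: 6 unlike of 11 pairs (running 20/32).
From row 4: 3 unlike of 9 pairs (running 23/41).
From row 5: 5 unlike of 8 pairs (running 28/49).
From row 6: 5 unlike of 9 pairs (running 33/58).
From row 7: 3 unlike of 4 pairs (running 36/62).
Total adjacent occupied pairs: 62; unlike-type pairs: 36.
36/62 reduces to 18/31.

18/31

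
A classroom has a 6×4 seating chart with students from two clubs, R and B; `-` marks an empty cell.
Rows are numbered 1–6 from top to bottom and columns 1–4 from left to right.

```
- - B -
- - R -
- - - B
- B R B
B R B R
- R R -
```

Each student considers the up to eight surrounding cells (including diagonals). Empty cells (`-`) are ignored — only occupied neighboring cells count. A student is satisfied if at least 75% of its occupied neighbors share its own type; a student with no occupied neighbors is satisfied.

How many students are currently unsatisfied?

11

(1,3)B 0/1 ✗
(2,3)R 0/2 ✗
(3,4)B 1/3 ✗
(4,2)B 2/4 ✗
(4,3)R 2/6 ✗
(4,4)B 2/4 ✗
(5,1)B 1/3 ✗
(5,2)R 3/6 ✗
(5,3)B 2/7 ✗
(5,4)R 2/4 ✗
(6,2)R 2/4 ✗
(6,3)R 3/4 ✓
Unsatisfied: (1,3), (2,3), (3,4), (4,2), (4,3), (4,4), (5,1), (5,2), (5,3), (5,4), (6,2) — 11 in total.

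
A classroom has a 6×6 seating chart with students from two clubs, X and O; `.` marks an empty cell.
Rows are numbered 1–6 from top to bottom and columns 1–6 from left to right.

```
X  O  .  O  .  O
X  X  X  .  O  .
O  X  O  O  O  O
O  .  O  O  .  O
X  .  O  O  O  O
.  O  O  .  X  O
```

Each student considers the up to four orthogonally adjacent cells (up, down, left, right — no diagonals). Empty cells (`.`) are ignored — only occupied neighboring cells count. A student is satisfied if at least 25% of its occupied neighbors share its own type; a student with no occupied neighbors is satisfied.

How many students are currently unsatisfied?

Row 1: (1,1)X 1/2 ok · (1,2)O 0/2 unhappy · (1,4)O 0/0 ok · (1,6)O 0/0 ok
Row 2: (2,1)X 2/3 ok · (2,2)X 3/4 ok · (2,3)X 1/2 ok · (2,5)O 1/1 ok
Row 3: (3,1)O 1/3 ok · (3,2)X 1/3 ok · (3,3)O 2/4 ok · (3,4)O 3/3 ok · (3,5)O 3/3 ok · (3,6)O 2/2 ok
Row 4: (4,1)O 1/2 ok · (4,3)O 3/3 ok · (4,4)O 3/3 ok · (4,6)O 2/2 ok
Row 5: (5,1)X 0/1 unhappy · (5,3)O 3/3 ok · (5,4)O 3/3 ok · (5,5)O 2/3 ok · (5,6)O 3/3 ok
Row 6: (6,2)O 1/1 ok · (6,3)O 2/2 ok · (6,5)X 0/2 unhappy · (6,6)O 1/2 ok
Unsatisfied: (1,2), (5,1), (6,5) — 3 in total.

3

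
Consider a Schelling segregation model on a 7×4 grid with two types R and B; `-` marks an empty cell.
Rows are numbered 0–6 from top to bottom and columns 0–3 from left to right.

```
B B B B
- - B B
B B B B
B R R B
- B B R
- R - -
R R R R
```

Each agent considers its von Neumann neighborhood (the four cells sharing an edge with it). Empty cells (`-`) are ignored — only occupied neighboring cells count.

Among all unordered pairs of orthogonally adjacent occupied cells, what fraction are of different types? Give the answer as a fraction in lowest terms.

9/28

Scan each occupied cell's neighbors to the right and below so each pair is counted once.
Row 0: B(0,0)–B(0,1)= B(0,1)–B(0,2)= B(0,2)–B(0,3)= B(0,2)–B(1,2)= B(0,3)–B(1,3)=  → 0/5 unlike.
Row 1: B(1,2)–B(1,3)= B(1,2)–B(2,2)= B(1,3)–B(2,3)=  → 0/3 unlike.
Row 2: B(2,0)–B(2,1)= B(2,0)–B(3,0)= B(2,1)–B(2,2)= B(2,1)–R(3,1)≠ B(2,2)–B(2,3)= B(2,2)–R(3,2)≠ B(2,3)–B(3,3)=  → 2/7 unlike.
Row 3: B(3,0)–R(3,1)≠ R(3,1)–R(3,2)= R(3,1)–B(4,1)≠ R(3,2)–B(3,3)≠ R(3,2)–B(4,2)≠ B(3,3)–R(4,3)≠  → 5/6 unlike.
Row 4: B(4,1)–B(4,2)= B(4,1)–R(5,1)≠ B(4,2)–R(4,3)≠  → 2/3 unlike.
Row 5: R(5,1)–R(6,1)=  → 0/1 unlike.
Row 6: R(6,0)–R(6,1)= R(6,1)–R(6,2)= R(6,2)–R(6,3)=  → 0/3 unlike.
Total adjacent occupied pairs: 28; unlike-type pairs: 9.
9/28 is already in lowest terms.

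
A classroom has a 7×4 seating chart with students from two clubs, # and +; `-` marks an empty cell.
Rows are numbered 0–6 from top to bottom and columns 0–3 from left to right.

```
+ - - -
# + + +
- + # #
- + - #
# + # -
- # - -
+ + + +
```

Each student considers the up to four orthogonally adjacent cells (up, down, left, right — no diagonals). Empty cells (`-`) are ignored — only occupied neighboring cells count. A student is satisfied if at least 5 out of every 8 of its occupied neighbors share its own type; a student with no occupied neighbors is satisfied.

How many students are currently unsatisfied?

Row 0: (0,0)+ 0/1 ✗
Row 1: (1,0)# 0/2 ✗ · (1,1)+ 2/3 ✓ · (1,2)+ 2/3 ✓ · (1,3)+ 1/2 ✗
Row 2: (2,1)+ 2/3 ✓ · (2,2)# 1/3 ✗ · (2,3)# 2/3 ✓
Row 3: (3,1)+ 2/2 ✓ · (3,3)# 1/1 ✓
Row 4: (4,0)# 0/1 ✗ · (4,1)+ 1/4 ✗ · (4,2)# 0/1 ✗
Row 5: (5,1)# 0/2 ✗
Row 6: (6,0)+ 1/1 ✓ · (6,1)+ 2/3 ✓ · (6,2)+ 2/2 ✓ · (6,3)+ 1/1 ✓
Unsatisfied: (0,0), (1,0), (1,3), (2,2), (4,0), (4,1), (4,2), (5,1) — 8 in total.

8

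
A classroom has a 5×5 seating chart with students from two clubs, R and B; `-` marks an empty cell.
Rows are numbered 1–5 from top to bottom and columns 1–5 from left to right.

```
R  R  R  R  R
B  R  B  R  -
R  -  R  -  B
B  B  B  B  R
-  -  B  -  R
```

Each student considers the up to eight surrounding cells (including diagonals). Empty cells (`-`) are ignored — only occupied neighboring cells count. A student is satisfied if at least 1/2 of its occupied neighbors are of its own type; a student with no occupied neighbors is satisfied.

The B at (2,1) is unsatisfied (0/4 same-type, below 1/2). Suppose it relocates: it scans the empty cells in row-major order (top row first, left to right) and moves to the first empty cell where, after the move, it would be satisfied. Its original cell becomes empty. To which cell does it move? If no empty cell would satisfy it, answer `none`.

Vacating (2,1). Empty cells in order:
  (2,5): 1/4 same-type → still unsatisfied.
  (3,2): 4/7 same-type → satisfied — stop here.

(3,2)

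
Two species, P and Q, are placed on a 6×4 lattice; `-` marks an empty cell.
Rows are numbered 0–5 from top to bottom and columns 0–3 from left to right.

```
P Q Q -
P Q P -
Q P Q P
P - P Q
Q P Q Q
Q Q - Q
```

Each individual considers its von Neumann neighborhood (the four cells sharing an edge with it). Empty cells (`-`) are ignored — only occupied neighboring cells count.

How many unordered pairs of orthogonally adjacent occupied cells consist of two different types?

19

Scan each occupied cell's neighbors to the right and below so each pair is counted once.
Row 0: P(0,0)–Q(0,1)≠ P(0,0)–P(1,0)= Q(0,1)–Q(0,2)= Q(0,1)–Q(1,1)= Q(0,2)–P(1,2)≠  → 2/5 unlike.
Row 1: P(1,0)–Q(1,1)≠ P(1,0)–Q(2,0)≠ Q(1,1)–P(1,2)≠ Q(1,1)–P(2,1)≠ P(1,2)–Q(2,2)≠  → 5/5 unlike.
Row 2: Q(2,0)–P(2,1)≠ Q(2,0)–P(3,0)≠ P(2,1)–Q(2,2)≠ Q(2,2)–P(2,3)≠ Q(2,2)–P(3,2)≠ P(2,3)–Q(3,3)≠  → 6/6 unlike.
Row 3: P(3,0)–Q(4,0)≠ P(3,2)–Q(3,3)≠ P(3,2)–Q(4,2)≠ Q(3,3)–Q(4,3)=  → 3/4 unlike.
Row 4: Q(4,0)–P(4,1)≠ Q(4,0)–Q(5,0)= P(4,1)–Q(4,2)≠ P(4,1)–Q(5,1)≠ Q(4,2)–Q(4,3)= Q(4,3)–Q(5,3)=  → 3/6 unlike.
Row 5: Q(5,0)–Q(5,1)=  → 0/1 unlike.
Total adjacent occupied pairs: 27; unlike-type pairs: 19.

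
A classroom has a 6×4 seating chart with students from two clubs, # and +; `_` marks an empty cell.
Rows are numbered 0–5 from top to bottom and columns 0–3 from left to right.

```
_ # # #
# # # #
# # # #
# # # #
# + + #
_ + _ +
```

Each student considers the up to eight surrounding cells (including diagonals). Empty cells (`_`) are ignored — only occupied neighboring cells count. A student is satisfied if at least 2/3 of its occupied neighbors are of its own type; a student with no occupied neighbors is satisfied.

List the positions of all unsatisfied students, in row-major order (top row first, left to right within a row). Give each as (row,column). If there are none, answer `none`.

(4,0), (4,1), (4,2), (4,3), (5,3)

Row 0: (0,1)# 4/4 ok · (0,2)# 5/5 ok · (0,3)# 3/3 ok
Row 1: (1,0)# 4/4 ok · (1,1)# 7/7 ok · (1,2)# 8/8 ok · (1,3)# 5/5 ok
Row 2: (2,0)# 5/5 ok · (2,1)# 8/8 ok · (2,2)# 8/8 ok · (2,3)# 5/5 ok
Row 3: (3,0)# 4/5 ok · (3,1)# 6/8 ok · (3,2)# 6/8 ok · (3,3)# 4/5 ok
Row 4: (4,0)# 2/4 unhappy · (4,1)+ 2/6 unhappy · (4,2)+ 3/7 unhappy · (4,3)# 2/4 unhappy
Row 5: (5,1)+ 2/3 ok · (5,3)+ 1/2 unhappy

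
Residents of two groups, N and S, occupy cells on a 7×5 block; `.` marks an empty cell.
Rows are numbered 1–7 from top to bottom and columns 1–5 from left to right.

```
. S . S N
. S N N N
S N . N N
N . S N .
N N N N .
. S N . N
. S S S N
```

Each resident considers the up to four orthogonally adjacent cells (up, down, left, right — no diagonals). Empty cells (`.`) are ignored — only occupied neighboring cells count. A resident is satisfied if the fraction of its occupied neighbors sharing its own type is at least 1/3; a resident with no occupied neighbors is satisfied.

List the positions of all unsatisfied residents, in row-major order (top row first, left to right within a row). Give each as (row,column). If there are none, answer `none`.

(1,2)S 1/1 satisfied
(1,4)S 0/2 not
(1,5)N 1/2 satisfied
(2,2)S 1/3 satisfied
(2,3)N 1/2 satisfied
(2,4)N 3/4 satisfied
(2,5)N 3/3 satisfied
(3,1)S 0/2 not
(3,2)N 0/2 not
(3,4)N 3/3 satisfied
(3,5)N 2/2 satisfied
(4,1)N 1/2 satisfied
(4,3)S 0/2 not
(4,4)N 2/3 satisfied
(5,1)N 2/2 satisfied
(5,2)N 2/3 satisfied
(5,3)N 3/4 satisfied
(5,4)N 2/2 satisfied
(6,2)S 1/3 satisfied
(6,3)N 1/3 satisfied
(6,5)N 1/1 satisfied
(7,2)S 2/2 satisfied
(7,3)S 2/3 satisfied
(7,4)S 1/2 satisfied
(7,5)N 1/2 satisfied

(1,4), (3,1), (3,2), (4,3)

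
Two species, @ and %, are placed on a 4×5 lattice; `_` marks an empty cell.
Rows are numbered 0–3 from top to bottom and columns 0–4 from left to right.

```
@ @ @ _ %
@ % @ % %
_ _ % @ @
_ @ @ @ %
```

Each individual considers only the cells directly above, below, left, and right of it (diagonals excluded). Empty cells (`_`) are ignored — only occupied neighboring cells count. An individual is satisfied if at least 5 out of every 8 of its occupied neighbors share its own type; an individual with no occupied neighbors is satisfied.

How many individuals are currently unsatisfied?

8

(0,0)@ 2/2 ok
(0,1)@ 2/3 ok
(0,2)@ 2/2 ok
(0,4)% 1/1 ok
(1,0)@ 1/2 unhappy
(1,1)% 0/3 unhappy
(1,2)@ 1/4 unhappy
(1,3)% 1/3 unhappy
(1,4)% 2/3 ok
(2,2)% 0/3 unhappy
(2,3)@ 2/4 unhappy
(2,4)@ 1/3 unhappy
(3,1)@ 1/1 ok
(3,2)@ 2/3 ok
(3,3)@ 2/3 ok
(3,4)% 0/2 unhappy
Unsatisfied: (1,0), (1,1), (1,2), (1,3), (2,2), (2,3), (2,4), (3,4) — 8 in total.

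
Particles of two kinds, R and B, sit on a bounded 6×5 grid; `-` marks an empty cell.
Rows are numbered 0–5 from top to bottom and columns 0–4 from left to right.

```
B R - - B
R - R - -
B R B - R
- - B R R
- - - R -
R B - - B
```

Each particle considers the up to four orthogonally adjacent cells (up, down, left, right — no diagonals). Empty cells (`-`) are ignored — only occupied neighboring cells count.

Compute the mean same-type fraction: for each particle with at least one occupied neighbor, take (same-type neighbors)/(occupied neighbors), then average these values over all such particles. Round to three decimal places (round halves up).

0.321

Row 0: (0,0)B 0/2 · (0,1)R 0/1 · (0,4)B — no occupied neighbors
Row 1: (1,0)R 0/2 · (1,2)R 0/1
Row 2: (2,0)B 0/2 · (2,1)R 0/2 · (2,2)B 1/3 · (2,4)R 1/1
Row 3: (3,2)B 1/2 · (3,3)R 2/3 · (3,4)R 2/2
Row 4: (4,3)R 1/1
Row 5: (5,0)R 0/1 · (5,1)B 0/1 · (5,4)B — no occupied neighbors
Sum over 14 particles: 0/2 + 0/1 + 0/2 + 0/1 + 0/2 + 0/2 + 1/3 + 1/1 + 1/2 + 2/3 + 2/2 + 1/1 + 0/1 + 0/1 = 9/2; mean = 9/2 ÷ 14 = 9/28 = 0.321428… → 0.321.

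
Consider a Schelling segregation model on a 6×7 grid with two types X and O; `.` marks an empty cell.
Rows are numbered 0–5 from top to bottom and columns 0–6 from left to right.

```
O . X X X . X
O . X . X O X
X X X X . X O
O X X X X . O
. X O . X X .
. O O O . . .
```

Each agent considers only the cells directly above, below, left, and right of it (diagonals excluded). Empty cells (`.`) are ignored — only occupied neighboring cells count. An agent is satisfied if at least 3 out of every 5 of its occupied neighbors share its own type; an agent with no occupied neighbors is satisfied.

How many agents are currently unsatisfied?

Row 0: (0,0)O 1/1 ok · (0,2)X 2/2 ok · (0,3)X 2/2 ok · (0,4)X 2/2 ok · (0,6)X 1/1 ok
Row 1: (1,0)O 1/2 unhappy · (1,2)X 2/2 ok · (1,4)X 1/2 unhappy · (1,5)O 0/3 unhappy · (1,6)X 1/3 unhappy
Row 2: (2,0)X 1/3 unhappy · (2,1)X 3/3 ok · (2,2)X 4/4 ok · (2,3)X 2/2 ok · (2,5)X 0/2 unhappy · (2,6)O 1/3 unhappy
Row 3: (3,0)O 0/2 unhappy · (3,1)X 3/4 ok · (3,2)X 3/4 ok · (3,3)X 3/3 ok · (3,4)X 2/2 ok · (3,6)O 1/1 ok
Row 4: (4,1)X 1/3 unhappy · (4,2)O 1/3 unhappy · (4,4)X 2/2 ok · (4,5)X 1/1 ok
Row 5: (5,1)O 1/2 unhappy · (5,2)O 3/3 ok · (5,3)O 1/1 ok
Unsatisfied: (1,0), (1,4), (1,5), (1,6), (2,0), (2,5), (2,6), (3,0), (4,1), (4,2), (5,1) — 11 in total.

11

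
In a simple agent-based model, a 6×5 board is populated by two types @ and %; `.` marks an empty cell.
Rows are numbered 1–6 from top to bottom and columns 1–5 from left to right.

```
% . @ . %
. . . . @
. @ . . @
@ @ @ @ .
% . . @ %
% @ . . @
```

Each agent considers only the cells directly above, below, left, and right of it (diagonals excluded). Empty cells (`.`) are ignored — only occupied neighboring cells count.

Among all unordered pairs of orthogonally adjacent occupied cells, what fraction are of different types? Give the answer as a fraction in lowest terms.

Scan each occupied cell's neighbors to the right and below so each pair is counted once.
From row 1: 1 unlike of 1 pairs (running 1/1).
From row 2: 0 unlike of 1 pairs (running 1/2).
From row 3: 0 unlike of 1 pairs (running 1/3).
From row 4: 1 unlike of 5 pairs (running 2/8).
From row 5: 2 unlike of 3 pairs (running 4/11).
From row 6: 1 unlike of 1 pairs (running 5/12).
Total adjacent occupied pairs: 12; unlike-type pairs: 5.
5/12 is already in lowest terms.

5/12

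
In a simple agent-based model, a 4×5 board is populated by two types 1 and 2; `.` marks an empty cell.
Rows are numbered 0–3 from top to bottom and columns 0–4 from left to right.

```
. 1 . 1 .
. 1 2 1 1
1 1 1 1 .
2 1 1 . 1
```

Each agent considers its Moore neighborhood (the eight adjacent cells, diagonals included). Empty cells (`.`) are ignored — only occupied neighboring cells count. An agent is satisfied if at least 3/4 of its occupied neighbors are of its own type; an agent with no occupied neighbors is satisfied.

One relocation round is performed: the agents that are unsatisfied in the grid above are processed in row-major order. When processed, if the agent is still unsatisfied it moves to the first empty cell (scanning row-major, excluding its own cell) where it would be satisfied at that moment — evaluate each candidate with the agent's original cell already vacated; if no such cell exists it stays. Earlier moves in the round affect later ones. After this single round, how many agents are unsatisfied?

Initially unsatisfied (in order): (0,1), (0,3), (1,2), (2,1), (3,0).
  (0,1) → (0,0).
  (0,3) → (0,4).
  (1,2): no empty cell satisfies it; stays.
  (2,1) → (0,3).
  (3,0): no empty cell satisfies it; stays.
Resulting grid:
1 . . 1 1
. 1 2 1 1
1 . 1 1 .
2 1 1 . 1
Unsatisfied now: (1,2), (2,0), (3,0).

3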